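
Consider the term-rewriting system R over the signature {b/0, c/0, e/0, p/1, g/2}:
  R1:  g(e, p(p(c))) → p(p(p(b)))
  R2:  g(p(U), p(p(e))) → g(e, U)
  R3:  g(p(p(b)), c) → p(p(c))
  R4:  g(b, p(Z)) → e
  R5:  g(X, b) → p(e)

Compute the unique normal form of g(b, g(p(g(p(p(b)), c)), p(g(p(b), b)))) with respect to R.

e

1. g(b, g(p(g(p(p(b)), c)), p(g(p(b), b))))  →  g(b, g(p(p(p(c))), p(g(p(b), b))))   [R3 at 2.1.1]
2. g(b, g(p(p(p(c))), p(g(p(b), b))))  →  g(b, g(p(p(p(c))), p(p(e))))   [R5 at 2.2.1]
3. g(b, g(p(p(p(c))), p(p(e))))  →  g(b, g(e, p(p(c))))   [R2 at 2]
4. g(b, g(e, p(p(c))))  →  g(b, p(p(p(b))))   [R1 at 2]
5. g(b, p(p(p(b))))  →  e   [R4 at ε]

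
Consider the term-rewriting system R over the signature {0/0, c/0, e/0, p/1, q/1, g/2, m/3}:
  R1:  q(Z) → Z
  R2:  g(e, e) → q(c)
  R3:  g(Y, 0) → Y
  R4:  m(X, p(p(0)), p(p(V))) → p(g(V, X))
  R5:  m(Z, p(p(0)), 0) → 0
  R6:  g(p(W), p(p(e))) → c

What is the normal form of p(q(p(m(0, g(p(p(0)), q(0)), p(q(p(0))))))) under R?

p(p(p(0)))

1. p(q(p(m(0, g(p(p(0)), q(0)), p(q(p(0)))))))  →  p(p(m(0, g(p(p(0)), q(0)), p(q(p(0))))))   [R1 at 1]
2. p(p(m(0, g(p(p(0)), q(0)), p(q(p(0))))))  →  p(p(m(0, g(p(p(0)), 0), p(q(p(0))))))   [R1 at 1.1.2.2]
3. p(p(m(0, g(p(p(0)), 0), p(q(p(0))))))  →  p(p(m(0, p(p(0)), p(q(p(0))))))   [R3 at 1.1.2]
4. p(p(m(0, p(p(0)), p(q(p(0))))))  →  p(p(m(0, p(p(0)), p(p(0)))))   [R1 at 1.1.3.1]
5. p(p(m(0, p(p(0)), p(p(0)))))  →  p(p(p(g(0, 0))))   [R4 at 1.1]
6. p(p(p(g(0, 0))))  →  p(p(p(0)))   [R3 at 1.1.1]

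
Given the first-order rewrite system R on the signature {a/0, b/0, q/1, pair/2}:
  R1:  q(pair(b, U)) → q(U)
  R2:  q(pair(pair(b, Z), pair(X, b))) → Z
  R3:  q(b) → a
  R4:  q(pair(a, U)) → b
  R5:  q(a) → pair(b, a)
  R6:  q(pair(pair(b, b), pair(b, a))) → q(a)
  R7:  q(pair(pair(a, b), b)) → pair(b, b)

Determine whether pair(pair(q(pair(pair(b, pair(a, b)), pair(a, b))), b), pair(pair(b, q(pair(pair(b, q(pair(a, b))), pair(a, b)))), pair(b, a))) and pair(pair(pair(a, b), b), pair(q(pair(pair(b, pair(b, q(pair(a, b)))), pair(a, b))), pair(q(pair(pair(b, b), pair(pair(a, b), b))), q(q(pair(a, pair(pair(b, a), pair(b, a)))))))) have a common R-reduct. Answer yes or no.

Reduce t₁ = pair(pair(q(pair(pair(b, pair(a, b)), pair(a, b))), b), pair(pair(b, q(pair(pair(b, q(pair(a, b))), pair(a, b)))), pair(b, a))):
1. pair(pair(q(pair(pair(b, pair(a, b)), pair(a, b))), b), pair(pair(b, q(pair(pair(b, q(pair(a, b))), pair(a, b)))), pair(b, a)))  →  pair(pair(pair(a, b), b), pair(pair(b, q(pair(pair(b, q(pair(a, b))), pair(a, b)))), pair(b, a)))   [R2 at 1.1]
2. pair(pair(pair(a, b), b), pair(pair(b, q(pair(pair(b, q(pair(a, b))), pair(a, b)))), pair(b, a)))  →  pair(pair(pair(a, b), b), pair(pair(b, q(pair(a, b))), pair(b, a)))   [R2 at 2.1.2]
3. pair(pair(pair(a, b), b), pair(pair(b, q(pair(a, b))), pair(b, a)))  →  pair(pair(pair(a, b), b), pair(pair(b, b), pair(b, a)))   [R4 at 2.1.2]

Reduce t₂ = pair(pair(pair(a, b), b), pair(q(pair(pair(b, pair(b, q(pair(a, b)))), pair(a, b))), pair(q(pair(pair(b, b), pair(pair(a, b), b))), q(q(pair(a, pair(pair(b, a), pair(b, a)))))))):
1. pair(pair(pair(a, b), b), pair(q(pair(pair(b, pair(b, q(pair(a, b)))), pair(a, b))), pair(q(pair(pair(b, b), pair(pair(a, b), b))), q(q(pair(a, pair(pair(b, a), pair(b, a))))))))  →  pair(pair(pair(a, b), b), pair(pair(b, q(pair(a, b))), pair(q(pair(pair(b, b), pair(pair(a, b), b))), q(q(pair(a, pair(pair(b, a), pair(b, a))))))))   [R2 at 2.1]
2. pair(pair(pair(a, b), b), pair(pair(b, q(pair(a, b))), pair(q(pair(pair(b, b), pair(pair(a, b), b))), q(q(pair(a, pair(pair(b, a), pair(b, a))))))))  →  pair(pair(pair(a, b), b), pair(pair(b, b), pair(q(pair(pair(b, b), pair(pair(a, b), b))), q(q(pair(a, pair(pair(b, a), pair(b, a))))))))   [R4 at 2.1.2]
3. pair(pair(pair(a, b), b), pair(pair(b, b), pair(q(pair(pair(b, b), pair(pair(a, b), b))), q(q(pair(a, pair(pair(b, a), pair(b, a))))))))  →  pair(pair(pair(a, b), b), pair(pair(b, b), pair(b, q(q(pair(a, pair(pair(b, a), pair(b, a))))))))   [R2 at 2.2.1]
4. pair(pair(pair(a, b), b), pair(pair(b, b), pair(b, q(q(pair(a, pair(pair(b, a), pair(b, a))))))))  →  pair(pair(pair(a, b), b), pair(pair(b, b), pair(b, q(b))))   [R4 at 2.2.2.1]
5. pair(pair(pair(a, b), b), pair(pair(b, b), pair(b, q(b))))  →  pair(pair(pair(a, b), b), pair(pair(b, b), pair(b, a)))   [R3 at 2.2.2]

yes — NF(t₁) = pair(pair(pair(a, b), b), pair(pair(b, b), pair(b, a))), NF(t₂) = pair(pair(pair(a, b), b), pair(pair(b, b), pair(b, a)))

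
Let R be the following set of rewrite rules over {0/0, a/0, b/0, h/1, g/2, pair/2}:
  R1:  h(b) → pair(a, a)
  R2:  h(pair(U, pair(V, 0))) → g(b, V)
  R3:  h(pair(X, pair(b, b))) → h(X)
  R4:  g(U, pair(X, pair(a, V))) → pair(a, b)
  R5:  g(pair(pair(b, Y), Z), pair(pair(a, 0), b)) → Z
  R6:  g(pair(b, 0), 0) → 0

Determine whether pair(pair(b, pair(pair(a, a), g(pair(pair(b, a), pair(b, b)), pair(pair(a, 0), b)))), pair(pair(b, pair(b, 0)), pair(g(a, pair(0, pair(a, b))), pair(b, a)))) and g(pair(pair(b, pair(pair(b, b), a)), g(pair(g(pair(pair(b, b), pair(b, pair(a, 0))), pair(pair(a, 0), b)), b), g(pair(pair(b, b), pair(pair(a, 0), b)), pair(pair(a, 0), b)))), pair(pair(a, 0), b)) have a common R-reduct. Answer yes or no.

Reduce t₁ = pair(pair(b, pair(pair(a, a), g(pair(pair(b, a), pair(b, b)), pair(pair(a, 0), b)))), pair(pair(b, pair(b, 0)), pair(g(a, pair(0, pair(a, b))), pair(b, a)))):
1. pair(pair(b, pair(pair(a, a), g(pair(pair(b, a), pair(b, b)), pair(pair(a, 0), b)))), pair(pair(b, pair(b, 0)), pair(g(a, pair(0, pair(a, b))), pair(b, a))))  →  pair(pair(b, pair(pair(a, a), pair(b, b))), pair(pair(b, pair(b, 0)), pair(g(a, pair(0, pair(a, b))), pair(b, a))))   [R5 at 1.2.2]
2. pair(pair(b, pair(pair(a, a), pair(b, b))), pair(pair(b, pair(b, 0)), pair(g(a, pair(0, pair(a, b))), pair(b, a))))  →  pair(pair(b, pair(pair(a, a), pair(b, b))), pair(pair(b, pair(b, 0)), pair(pair(a, b), pair(b, a))))   [R4 at 2.2.1]

Reduce t₂ = g(pair(pair(b, pair(pair(b, b), a)), g(pair(g(pair(pair(b, b), pair(b, pair(a, 0))), pair(pair(a, 0), b)), b), g(pair(pair(b, b), pair(pair(a, 0), b)), pair(pair(a, 0), b)))), pair(pair(a, 0), b)):
1. g(pair(pair(b, pair(pair(b, b), a)), g(pair(g(pair(pair(b, b), pair(b, pair(a, 0))), pair(pair(a, 0), b)), b), g(pair(pair(b, b), pair(pair(a, 0), b)), pair(pair(a, 0), b)))), pair(pair(a, 0), b))  →  g(pair(g(pair(pair(b, b), pair(b, pair(a, 0))), pair(pair(a, 0), b)), b), g(pair(pair(b, b), pair(pair(a, 0), b)), pair(pair(a, 0), b)))   [R5 at ε]
2. g(pair(g(pair(pair(b, b), pair(b, pair(a, 0))), pair(pair(a, 0), b)), b), g(pair(pair(b, b), pair(pair(a, 0), b)), pair(pair(a, 0), b)))  →  g(pair(pair(b, pair(a, 0)), b), g(pair(pair(b, b), pair(pair(a, 0), b)), pair(pair(a, 0), b)))   [R5 at 1.1]
3. g(pair(pair(b, pair(a, 0)), b), g(pair(pair(b, b), pair(pair(a, 0), b)), pair(pair(a, 0), b)))  →  g(pair(pair(b, pair(a, 0)), b), pair(pair(a, 0), b))   [R5 at 2]
4. g(pair(pair(b, pair(a, 0)), b), pair(pair(a, 0), b))  →  b   [R5 at ε]

no — NF(t₁) = pair(pair(b, pair(pair(a, a), pair(b, b))), pair(pair(b, pair(b, 0)), pair(pair(a, b), pair(b, a)))), NF(t₂) = b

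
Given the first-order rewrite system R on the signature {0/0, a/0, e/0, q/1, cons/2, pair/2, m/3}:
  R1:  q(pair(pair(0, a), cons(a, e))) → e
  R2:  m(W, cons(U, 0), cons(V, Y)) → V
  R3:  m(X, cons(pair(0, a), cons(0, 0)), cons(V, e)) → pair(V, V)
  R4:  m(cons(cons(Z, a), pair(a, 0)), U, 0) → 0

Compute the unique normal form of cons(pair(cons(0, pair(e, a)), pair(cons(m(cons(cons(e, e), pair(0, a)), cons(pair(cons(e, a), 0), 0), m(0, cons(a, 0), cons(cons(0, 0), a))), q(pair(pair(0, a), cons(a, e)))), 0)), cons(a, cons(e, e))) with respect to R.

1. cons(pair(cons(0, pair(e, a)), pair(cons(m(cons(cons(e, e), pair(0, a)), cons(pair(cons(e, a), 0), 0), m(0, cons(a, 0), cons(cons(0, 0), a))), q(pair(pair(0, a), cons(a, e)))), 0)), cons(a, cons(e, e)))  →  cons(pair(cons(0, pair(e, a)), pair(cons(m(cons(cons(e, e), pair(0, a)), cons(pair(cons(e, a), 0), 0), cons(0, 0)), q(pair(pair(0, a), cons(a, e)))), 0)), cons(a, cons(e, e)))   [R2 at 1.2.1.1.3]
2. cons(pair(cons(0, pair(e, a)), pair(cons(m(cons(cons(e, e), pair(0, a)), cons(pair(cons(e, a), 0), 0), cons(0, 0)), q(pair(pair(0, a), cons(a, e)))), 0)), cons(a, cons(e, e)))  →  cons(pair(cons(0, pair(e, a)), pair(cons(0, q(pair(pair(0, a), cons(a, e)))), 0)), cons(a, cons(e, e)))   [R2 at 1.2.1.1]
3. cons(pair(cons(0, pair(e, a)), pair(cons(0, q(pair(pair(0, a), cons(a, e)))), 0)), cons(a, cons(e, e)))  →  cons(pair(cons(0, pair(e, a)), pair(cons(0, e), 0)), cons(a, cons(e, e)))   [R1 at 1.2.1.2]

cons(pair(cons(0, pair(e, a)), pair(cons(0, e), 0)), cons(a, cons(e, e)))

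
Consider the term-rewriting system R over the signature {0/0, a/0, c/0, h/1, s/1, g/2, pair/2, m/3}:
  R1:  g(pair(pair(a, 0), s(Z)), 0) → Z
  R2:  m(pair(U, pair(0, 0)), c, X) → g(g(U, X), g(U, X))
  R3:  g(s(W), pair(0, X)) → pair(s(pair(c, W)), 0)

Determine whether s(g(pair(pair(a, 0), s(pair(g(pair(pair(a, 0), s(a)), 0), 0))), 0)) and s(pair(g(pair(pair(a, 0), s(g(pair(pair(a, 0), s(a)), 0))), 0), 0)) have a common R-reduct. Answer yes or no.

yes — NF(t₁) = s(pair(a, 0)), NF(t₂) = s(pair(a, 0))

Reduce t₁ = s(g(pair(pair(a, 0), s(pair(g(pair(pair(a, 0), s(a)), 0), 0))), 0)):
1. s(g(pair(pair(a, 0), s(pair(g(pair(pair(a, 0), s(a)), 0), 0))), 0))  →  s(pair(g(pair(pair(a, 0), s(a)), 0), 0))   [R1 at 1]
2. s(pair(g(pair(pair(a, 0), s(a)), 0), 0))  →  s(pair(a, 0))   [R1 at 1.1]

Reduce t₂ = s(pair(g(pair(pair(a, 0), s(g(pair(pair(a, 0), s(a)), 0))), 0), 0)):
1. s(pair(g(pair(pair(a, 0), s(g(pair(pair(a, 0), s(a)), 0))), 0), 0))  →  s(pair(g(pair(pair(a, 0), s(a)), 0), 0))   [R1 at 1.1]
2. s(pair(g(pair(pair(a, 0), s(a)), 0), 0))  →  s(pair(a, 0))   [R1 at 1.1]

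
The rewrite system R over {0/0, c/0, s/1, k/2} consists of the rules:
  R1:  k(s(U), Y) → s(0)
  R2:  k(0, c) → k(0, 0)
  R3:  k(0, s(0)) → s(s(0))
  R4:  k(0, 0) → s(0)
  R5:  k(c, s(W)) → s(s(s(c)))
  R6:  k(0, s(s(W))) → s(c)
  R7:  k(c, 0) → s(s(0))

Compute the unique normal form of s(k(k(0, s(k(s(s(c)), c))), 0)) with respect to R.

1. s(k(k(0, s(k(s(s(c)), c))), 0))  →  s(k(k(0, s(s(0))), 0))   [R1 at 1.1.2.1]
2. s(k(k(0, s(s(0))), 0))  →  s(k(s(c), 0))   [R6 at 1.1]
3. s(k(s(c), 0))  →  s(s(0))   [R1 at 1]

s(s(0))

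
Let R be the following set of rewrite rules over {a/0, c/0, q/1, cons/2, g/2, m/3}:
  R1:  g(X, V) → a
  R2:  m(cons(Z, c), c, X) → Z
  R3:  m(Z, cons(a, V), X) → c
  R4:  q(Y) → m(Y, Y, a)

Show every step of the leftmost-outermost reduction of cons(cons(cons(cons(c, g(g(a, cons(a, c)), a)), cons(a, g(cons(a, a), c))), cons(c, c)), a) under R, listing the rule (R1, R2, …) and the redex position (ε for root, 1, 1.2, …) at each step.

1. cons(cons(cons(cons(c, g(g(a, cons(a, c)), a)), cons(a, g(cons(a, a), c))), cons(c, c)), a)  →  cons(cons(cons(cons(c, a), cons(a, g(cons(a, a), c))), cons(c, c)), a)   [R1 at 1.1.1.2]
2. cons(cons(cons(cons(c, a), cons(a, g(cons(a, a), c))), cons(c, c)), a)  →  cons(cons(cons(cons(c, a), cons(a, a)), cons(c, c)), a)   [R1 at 1.1.2.2]

cons(cons(cons(cons(c, a), cons(a, a)), cons(c, c)), a)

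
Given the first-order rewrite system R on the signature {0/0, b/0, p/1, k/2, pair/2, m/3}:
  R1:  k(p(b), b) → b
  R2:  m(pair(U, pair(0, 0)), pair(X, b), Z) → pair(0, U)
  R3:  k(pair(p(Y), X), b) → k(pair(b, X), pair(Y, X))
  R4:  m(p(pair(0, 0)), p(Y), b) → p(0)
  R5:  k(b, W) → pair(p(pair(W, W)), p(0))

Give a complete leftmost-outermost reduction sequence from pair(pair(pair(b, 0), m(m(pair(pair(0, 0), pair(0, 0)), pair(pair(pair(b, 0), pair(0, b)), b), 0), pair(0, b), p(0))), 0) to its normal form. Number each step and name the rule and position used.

1. pair(pair(pair(b, 0), m(m(pair(pair(0, 0), pair(0, 0)), pair(pair(pair(b, 0), pair(0, b)), b), 0), pair(0, b), p(0))), 0)  →  pair(pair(pair(b, 0), m(pair(0, pair(0, 0)), pair(0, b), p(0))), 0)   [R2 at 1.2.1]
2. pair(pair(pair(b, 0), m(pair(0, pair(0, 0)), pair(0, b), p(0))), 0)  →  pair(pair(pair(b, 0), pair(0, 0)), 0)   [R2 at 1.2]

pair(pair(pair(b, 0), pair(0, 0)), 0)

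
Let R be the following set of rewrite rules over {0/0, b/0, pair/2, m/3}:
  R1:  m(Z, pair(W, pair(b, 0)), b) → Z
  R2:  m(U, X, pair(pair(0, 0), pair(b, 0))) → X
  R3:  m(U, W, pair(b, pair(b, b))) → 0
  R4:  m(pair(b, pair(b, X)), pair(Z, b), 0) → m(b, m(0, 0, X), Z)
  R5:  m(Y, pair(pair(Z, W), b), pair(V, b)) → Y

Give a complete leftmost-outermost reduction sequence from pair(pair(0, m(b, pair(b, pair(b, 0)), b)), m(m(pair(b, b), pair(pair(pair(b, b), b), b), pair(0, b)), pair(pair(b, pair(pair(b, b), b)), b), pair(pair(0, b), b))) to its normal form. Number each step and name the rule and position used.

1. pair(pair(0, m(b, pair(b, pair(b, 0)), b)), m(m(pair(b, b), pair(pair(pair(b, b), b), b), pair(0, b)), pair(pair(b, pair(pair(b, b), b)), b), pair(pair(0, b), b)))  →  pair(pair(0, b), m(m(pair(b, b), pair(pair(pair(b, b), b), b), pair(0, b)), pair(pair(b, pair(pair(b, b), b)), b), pair(pair(0, b), b)))   [R1 at 1.2]
2. pair(pair(0, b), m(m(pair(b, b), pair(pair(pair(b, b), b), b), pair(0, b)), pair(pair(b, pair(pair(b, b), b)), b), pair(pair(0, b), b)))  →  pair(pair(0, b), m(pair(b, b), pair(pair(pair(b, b), b), b), pair(0, b)))   [R5 at 2]
3. pair(pair(0, b), m(pair(b, b), pair(pair(pair(b, b), b), b), pair(0, b)))  →  pair(pair(0, b), pair(b, b))   [R5 at 2]

pair(pair(0, b), pair(b, b))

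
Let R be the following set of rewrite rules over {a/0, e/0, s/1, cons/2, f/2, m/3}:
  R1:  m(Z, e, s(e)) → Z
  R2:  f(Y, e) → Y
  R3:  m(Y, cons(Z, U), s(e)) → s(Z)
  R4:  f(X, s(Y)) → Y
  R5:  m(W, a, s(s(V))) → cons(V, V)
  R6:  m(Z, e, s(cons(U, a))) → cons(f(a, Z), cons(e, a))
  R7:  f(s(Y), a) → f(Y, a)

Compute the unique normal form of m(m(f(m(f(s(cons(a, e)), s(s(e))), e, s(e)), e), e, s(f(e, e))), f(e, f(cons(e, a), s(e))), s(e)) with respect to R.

1. m(m(f(m(f(s(cons(a, e)), s(s(e))), e, s(e)), e), e, s(f(e, e))), f(e, f(cons(e, a), s(e))), s(e))  →  m(m(m(f(s(cons(a, e)), s(s(e))), e, s(e)), e, s(f(e, e))), f(e, f(cons(e, a), s(e))), s(e))   [R2 at 1.1]
2. m(m(m(f(s(cons(a, e)), s(s(e))), e, s(e)), e, s(f(e, e))), f(e, f(cons(e, a), s(e))), s(e))  →  m(m(f(s(cons(a, e)), s(s(e))), e, s(f(e, e))), f(e, f(cons(e, a), s(e))), s(e))   [R1 at 1.1]
3. m(m(f(s(cons(a, e)), s(s(e))), e, s(f(e, e))), f(e, f(cons(e, a), s(e))), s(e))  →  m(m(s(e), e, s(f(e, e))), f(e, f(cons(e, a), s(e))), s(e))   [R4 at 1.1]
4. m(m(s(e), e, s(f(e, e))), f(e, f(cons(e, a), s(e))), s(e))  →  m(m(s(e), e, s(e)), f(e, f(cons(e, a), s(e))), s(e))   [R2 at 1.3.1]
5. m(m(s(e), e, s(e)), f(e, f(cons(e, a), s(e))), s(e))  →  m(s(e), f(e, f(cons(e, a), s(e))), s(e))   [R1 at 1]
6. m(s(e), f(e, f(cons(e, a), s(e))), s(e))  →  m(s(e), f(e, e), s(e))   [R4 at 2.2]
7. m(s(e), f(e, e), s(e))  →  m(s(e), e, s(e))   [R2 at 2]
8. m(s(e), e, s(e))  →  s(e)   [R1 at ε]

s(e)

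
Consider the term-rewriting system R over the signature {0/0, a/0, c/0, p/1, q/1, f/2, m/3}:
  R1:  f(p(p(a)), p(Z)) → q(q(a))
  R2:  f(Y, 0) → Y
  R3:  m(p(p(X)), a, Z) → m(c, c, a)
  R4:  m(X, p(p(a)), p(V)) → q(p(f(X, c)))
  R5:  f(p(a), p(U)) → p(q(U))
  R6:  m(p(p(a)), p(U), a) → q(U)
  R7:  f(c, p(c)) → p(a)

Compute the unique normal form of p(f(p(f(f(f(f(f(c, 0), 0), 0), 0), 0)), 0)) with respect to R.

p(p(c))

1. p(f(p(f(f(f(f(f(c, 0), 0), 0), 0), 0)), 0))  →  p(p(f(f(f(f(f(c, 0), 0), 0), 0), 0)))   [R2 at 1]
2. p(p(f(f(f(f(f(c, 0), 0), 0), 0), 0)))  →  p(p(f(f(f(f(c, 0), 0), 0), 0)))   [R2 at 1.1]
3. p(p(f(f(f(f(c, 0), 0), 0), 0)))  →  p(p(f(f(f(c, 0), 0), 0)))   [R2 at 1.1]
4. p(p(f(f(f(c, 0), 0), 0)))  →  p(p(f(f(c, 0), 0)))   [R2 at 1.1]
5. p(p(f(f(c, 0), 0)))  →  p(p(f(c, 0)))   [R2 at 1.1]
6. p(p(f(c, 0)))  →  p(p(c))   [R2 at 1.1]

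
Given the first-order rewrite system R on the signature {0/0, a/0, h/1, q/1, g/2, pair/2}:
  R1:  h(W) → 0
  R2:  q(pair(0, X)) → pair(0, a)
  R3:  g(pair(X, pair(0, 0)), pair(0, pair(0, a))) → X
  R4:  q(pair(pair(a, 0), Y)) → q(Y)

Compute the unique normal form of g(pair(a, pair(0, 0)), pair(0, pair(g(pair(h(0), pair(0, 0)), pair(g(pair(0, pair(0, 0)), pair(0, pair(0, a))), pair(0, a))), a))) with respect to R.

a

1. g(pair(a, pair(0, 0)), pair(0, pair(g(pair(h(0), pair(0, 0)), pair(g(pair(0, pair(0, 0)), pair(0, pair(0, a))), pair(0, a))), a)))  →  g(pair(a, pair(0, 0)), pair(0, pair(g(pair(0, pair(0, 0)), pair(g(pair(0, pair(0, 0)), pair(0, pair(0, a))), pair(0, a))), a)))   [R1 at 2.2.1.1.1]
2. g(pair(a, pair(0, 0)), pair(0, pair(g(pair(0, pair(0, 0)), pair(g(pair(0, pair(0, 0)), pair(0, pair(0, a))), pair(0, a))), a)))  →  g(pair(a, pair(0, 0)), pair(0, pair(g(pair(0, pair(0, 0)), pair(0, pair(0, a))), a)))   [R3 at 2.2.1.2.1]
3. g(pair(a, pair(0, 0)), pair(0, pair(g(pair(0, pair(0, 0)), pair(0, pair(0, a))), a)))  →  g(pair(a, pair(0, 0)), pair(0, pair(0, a)))   [R3 at 2.2.1]
4. g(pair(a, pair(0, 0)), pair(0, pair(0, a)))  →  a   [R3 at ε]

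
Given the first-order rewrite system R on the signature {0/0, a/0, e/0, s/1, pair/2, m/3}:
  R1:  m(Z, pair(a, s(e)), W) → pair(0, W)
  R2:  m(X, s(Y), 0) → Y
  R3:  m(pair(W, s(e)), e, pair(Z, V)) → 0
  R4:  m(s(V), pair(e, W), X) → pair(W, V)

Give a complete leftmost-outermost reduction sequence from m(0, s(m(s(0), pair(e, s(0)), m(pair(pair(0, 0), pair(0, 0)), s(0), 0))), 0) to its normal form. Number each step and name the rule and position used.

pair(s(0), 0)

1. m(0, s(m(s(0), pair(e, s(0)), m(pair(pair(0, 0), pair(0, 0)), s(0), 0))), 0)  →  m(s(0), pair(e, s(0)), m(pair(pair(0, 0), pair(0, 0)), s(0), 0))   [R2 at ε]
2. m(s(0), pair(e, s(0)), m(pair(pair(0, 0), pair(0, 0)), s(0), 0))  →  pair(s(0), 0)   [R4 at ε]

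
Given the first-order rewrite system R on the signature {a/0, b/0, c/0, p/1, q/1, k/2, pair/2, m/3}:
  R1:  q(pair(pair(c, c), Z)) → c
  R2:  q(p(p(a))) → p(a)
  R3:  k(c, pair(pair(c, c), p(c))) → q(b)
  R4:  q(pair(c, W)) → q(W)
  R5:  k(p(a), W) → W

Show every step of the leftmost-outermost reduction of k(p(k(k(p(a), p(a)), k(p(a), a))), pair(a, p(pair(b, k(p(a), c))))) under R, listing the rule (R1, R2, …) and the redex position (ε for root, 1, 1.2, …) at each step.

pair(a, p(pair(b, c)))

1. k(p(k(k(p(a), p(a)), k(p(a), a))), pair(a, p(pair(b, k(p(a), c)))))  →  k(p(k(p(a), k(p(a), a))), pair(a, p(pair(b, k(p(a), c)))))   [R5 at 1.1.1]
2. k(p(k(p(a), k(p(a), a))), pair(a, p(pair(b, k(p(a), c)))))  →  k(p(k(p(a), a)), pair(a, p(pair(b, k(p(a), c)))))   [R5 at 1.1]
3. k(p(k(p(a), a)), pair(a, p(pair(b, k(p(a), c)))))  →  k(p(a), pair(a, p(pair(b, k(p(a), c)))))   [R5 at 1.1]
4. k(p(a), pair(a, p(pair(b, k(p(a), c)))))  →  pair(a, p(pair(b, k(p(a), c))))   [R5 at ε]
5. pair(a, p(pair(b, k(p(a), c))))  →  pair(a, p(pair(b, c)))   [R5 at 2.1.2]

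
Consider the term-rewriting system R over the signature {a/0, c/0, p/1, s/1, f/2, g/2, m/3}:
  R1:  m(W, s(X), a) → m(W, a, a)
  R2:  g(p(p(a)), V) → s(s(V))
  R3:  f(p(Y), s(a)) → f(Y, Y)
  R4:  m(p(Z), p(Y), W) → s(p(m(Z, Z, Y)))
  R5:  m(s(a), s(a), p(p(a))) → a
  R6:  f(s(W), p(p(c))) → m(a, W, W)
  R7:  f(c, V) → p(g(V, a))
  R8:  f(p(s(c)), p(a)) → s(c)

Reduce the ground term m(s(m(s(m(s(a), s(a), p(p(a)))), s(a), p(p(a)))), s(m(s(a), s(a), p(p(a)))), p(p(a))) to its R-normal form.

a

1. m(s(m(s(m(s(a), s(a), p(p(a)))), s(a), p(p(a)))), s(m(s(a), s(a), p(p(a)))), p(p(a)))  →  m(s(m(s(a), s(a), p(p(a)))), s(m(s(a), s(a), p(p(a)))), p(p(a)))   [R5 at 1.1.1.1]
2. m(s(m(s(a), s(a), p(p(a)))), s(m(s(a), s(a), p(p(a)))), p(p(a)))  →  m(s(a), s(m(s(a), s(a), p(p(a)))), p(p(a)))   [R5 at 1.1]
3. m(s(a), s(m(s(a), s(a), p(p(a)))), p(p(a)))  →  m(s(a), s(a), p(p(a)))   [R5 at 2.1]
4. m(s(a), s(a), p(p(a)))  →  a   [R5 at ε]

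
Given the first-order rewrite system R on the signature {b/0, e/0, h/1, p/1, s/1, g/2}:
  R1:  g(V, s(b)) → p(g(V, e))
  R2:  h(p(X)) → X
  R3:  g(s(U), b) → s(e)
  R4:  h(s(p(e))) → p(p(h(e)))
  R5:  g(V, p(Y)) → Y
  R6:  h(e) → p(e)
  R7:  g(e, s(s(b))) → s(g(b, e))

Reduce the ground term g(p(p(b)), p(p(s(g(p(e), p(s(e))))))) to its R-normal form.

1. g(p(p(b)), p(p(s(g(p(e), p(s(e)))))))  →  p(s(g(p(e), p(s(e)))))   [R5 at ε]
2. p(s(g(p(e), p(s(e)))))  →  p(s(s(e)))   [R5 at 1.1]

p(s(s(e)))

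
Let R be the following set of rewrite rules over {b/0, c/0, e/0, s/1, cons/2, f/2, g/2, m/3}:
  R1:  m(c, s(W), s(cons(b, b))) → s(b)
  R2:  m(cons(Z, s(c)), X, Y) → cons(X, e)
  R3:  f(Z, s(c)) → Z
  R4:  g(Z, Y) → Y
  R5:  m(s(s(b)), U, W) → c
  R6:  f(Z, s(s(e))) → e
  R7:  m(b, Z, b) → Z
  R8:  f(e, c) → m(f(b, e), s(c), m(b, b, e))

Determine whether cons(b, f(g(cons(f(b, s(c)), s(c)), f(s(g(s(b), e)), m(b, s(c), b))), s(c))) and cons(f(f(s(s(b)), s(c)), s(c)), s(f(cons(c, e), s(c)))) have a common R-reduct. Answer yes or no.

Reduce t₁ = cons(b, f(g(cons(f(b, s(c)), s(c)), f(s(g(s(b), e)), m(b, s(c), b))), s(c))):
1. cons(b, f(g(cons(f(b, s(c)), s(c)), f(s(g(s(b), e)), m(b, s(c), b))), s(c)))  →  cons(b, g(cons(f(b, s(c)), s(c)), f(s(g(s(b), e)), m(b, s(c), b))))   [R3 at 2]
2. cons(b, g(cons(f(b, s(c)), s(c)), f(s(g(s(b), e)), m(b, s(c), b))))  →  cons(b, f(s(g(s(b), e)), m(b, s(c), b)))   [R4 at 2]
3. cons(b, f(s(g(s(b), e)), m(b, s(c), b)))  →  cons(b, f(s(e), m(b, s(c), b)))   [R4 at 2.1.1]
4. cons(b, f(s(e), m(b, s(c), b)))  →  cons(b, f(s(e), s(c)))   [R7 at 2.2]
5. cons(b, f(s(e), s(c)))  →  cons(b, s(e))   [R3 at 2]

Reduce t₂ = cons(f(f(s(s(b)), s(c)), s(c)), s(f(cons(c, e), s(c)))):
1. cons(f(f(s(s(b)), s(c)), s(c)), s(f(cons(c, e), s(c))))  →  cons(f(s(s(b)), s(c)), s(f(cons(c, e), s(c))))   [R3 at 1]
2. cons(f(s(s(b)), s(c)), s(f(cons(c, e), s(c))))  →  cons(s(s(b)), s(f(cons(c, e), s(c))))   [R3 at 1]
3. cons(s(s(b)), s(f(cons(c, e), s(c))))  →  cons(s(s(b)), s(cons(c, e)))   [R3 at 2.1]

no — NF(t₁) = cons(b, s(e)), NF(t₂) = cons(s(s(b)), s(cons(c, e)))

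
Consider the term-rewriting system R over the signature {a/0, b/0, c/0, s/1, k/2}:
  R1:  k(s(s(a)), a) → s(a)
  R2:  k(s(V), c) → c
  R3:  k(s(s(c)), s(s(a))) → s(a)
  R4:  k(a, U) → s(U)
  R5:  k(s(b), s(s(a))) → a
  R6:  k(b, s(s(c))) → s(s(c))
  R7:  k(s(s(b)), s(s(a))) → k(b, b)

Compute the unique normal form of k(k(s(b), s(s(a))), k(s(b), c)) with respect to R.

1. k(k(s(b), s(s(a))), k(s(b), c))  →  k(a, k(s(b), c))   [R5 at 1]
2. k(a, k(s(b), c))  →  s(k(s(b), c))   [R4 at ε]
3. s(k(s(b), c))  →  s(c)   [R2 at 1]

s(c)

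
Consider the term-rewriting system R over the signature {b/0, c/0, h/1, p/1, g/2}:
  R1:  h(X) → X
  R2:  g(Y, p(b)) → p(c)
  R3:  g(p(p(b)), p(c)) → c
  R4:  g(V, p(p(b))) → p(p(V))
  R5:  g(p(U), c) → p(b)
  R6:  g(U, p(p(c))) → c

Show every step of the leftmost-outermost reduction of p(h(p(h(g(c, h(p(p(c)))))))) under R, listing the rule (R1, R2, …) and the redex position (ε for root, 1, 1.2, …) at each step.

1. p(h(p(h(g(c, h(p(p(c))))))))  →  p(p(h(g(c, h(p(p(c)))))))   [R1 at 1]
2. p(p(h(g(c, h(p(p(c)))))))  →  p(p(g(c, h(p(p(c))))))   [R1 at 1.1]
3. p(p(g(c, h(p(p(c))))))  →  p(p(g(c, p(p(c)))))   [R1 at 1.1.2]
4. p(p(g(c, p(p(c)))))  →  p(p(c))   [R6 at 1.1]

p(p(c))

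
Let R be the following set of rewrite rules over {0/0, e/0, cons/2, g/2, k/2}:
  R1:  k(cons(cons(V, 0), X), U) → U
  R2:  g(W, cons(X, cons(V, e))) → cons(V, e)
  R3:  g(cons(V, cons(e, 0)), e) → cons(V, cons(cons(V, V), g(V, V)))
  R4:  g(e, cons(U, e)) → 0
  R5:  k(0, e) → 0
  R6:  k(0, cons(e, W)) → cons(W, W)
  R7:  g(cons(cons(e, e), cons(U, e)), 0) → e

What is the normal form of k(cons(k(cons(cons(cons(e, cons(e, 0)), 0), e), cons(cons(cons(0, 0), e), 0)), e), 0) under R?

1. k(cons(k(cons(cons(cons(e, cons(e, 0)), 0), e), cons(cons(cons(0, 0), e), 0)), e), 0)  →  k(cons(cons(cons(cons(0, 0), e), 0), e), 0)   [R1 at 1.1]
2. k(cons(cons(cons(cons(0, 0), e), 0), e), 0)  →  0   [R1 at ε]

0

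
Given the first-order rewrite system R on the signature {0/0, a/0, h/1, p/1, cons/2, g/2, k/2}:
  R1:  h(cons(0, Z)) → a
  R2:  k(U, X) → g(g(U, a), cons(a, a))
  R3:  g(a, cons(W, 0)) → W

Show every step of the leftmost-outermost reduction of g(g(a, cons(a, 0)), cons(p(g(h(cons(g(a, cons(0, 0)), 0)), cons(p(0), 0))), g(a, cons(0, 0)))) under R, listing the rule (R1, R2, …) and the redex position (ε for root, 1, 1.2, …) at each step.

p(p(0))

1. g(g(a, cons(a, 0)), cons(p(g(h(cons(g(a, cons(0, 0)), 0)), cons(p(0), 0))), g(a, cons(0, 0))))  →  g(a, cons(p(g(h(cons(g(a, cons(0, 0)), 0)), cons(p(0), 0))), g(a, cons(0, 0))))   [R3 at 1]
2. g(a, cons(p(g(h(cons(g(a, cons(0, 0)), 0)), cons(p(0), 0))), g(a, cons(0, 0))))  →  g(a, cons(p(g(h(cons(0, 0)), cons(p(0), 0))), g(a, cons(0, 0))))   [R3 at 2.1.1.1.1.1]
3. g(a, cons(p(g(h(cons(0, 0)), cons(p(0), 0))), g(a, cons(0, 0))))  →  g(a, cons(p(g(a, cons(p(0), 0))), g(a, cons(0, 0))))   [R1 at 2.1.1.1]
4. g(a, cons(p(g(a, cons(p(0), 0))), g(a, cons(0, 0))))  →  g(a, cons(p(p(0)), g(a, cons(0, 0))))   [R3 at 2.1.1]
5. g(a, cons(p(p(0)), g(a, cons(0, 0))))  →  g(a, cons(p(p(0)), 0))   [R3 at 2.2]
6. g(a, cons(p(p(0)), 0))  →  p(p(0))   [R3 at ε]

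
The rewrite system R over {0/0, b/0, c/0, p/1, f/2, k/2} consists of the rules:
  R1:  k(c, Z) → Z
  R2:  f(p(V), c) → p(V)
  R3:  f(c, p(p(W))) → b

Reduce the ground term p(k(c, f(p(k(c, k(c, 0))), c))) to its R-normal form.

1. p(k(c, f(p(k(c, k(c, 0))), c)))  →  p(f(p(k(c, k(c, 0))), c))   [R1 at 1]
2. p(f(p(k(c, k(c, 0))), c))  →  p(p(k(c, k(c, 0))))   [R2 at 1]
3. p(p(k(c, k(c, 0))))  →  p(p(k(c, 0)))   [R1 at 1.1]
4. p(p(k(c, 0)))  →  p(p(0))   [R1 at 1.1]

p(p(0))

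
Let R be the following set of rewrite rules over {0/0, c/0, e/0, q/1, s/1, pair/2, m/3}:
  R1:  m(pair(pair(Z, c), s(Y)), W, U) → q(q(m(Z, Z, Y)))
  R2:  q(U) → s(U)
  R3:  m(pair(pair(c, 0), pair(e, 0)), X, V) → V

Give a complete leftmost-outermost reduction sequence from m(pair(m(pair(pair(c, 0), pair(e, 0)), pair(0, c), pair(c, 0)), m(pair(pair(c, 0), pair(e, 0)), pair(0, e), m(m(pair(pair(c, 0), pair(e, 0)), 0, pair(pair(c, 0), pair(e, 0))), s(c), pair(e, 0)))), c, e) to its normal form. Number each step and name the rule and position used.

1. m(pair(m(pair(pair(c, 0), pair(e, 0)), pair(0, c), pair(c, 0)), m(pair(pair(c, 0), pair(e, 0)), pair(0, e), m(m(pair(pair(c, 0), pair(e, 0)), 0, pair(pair(c, 0), pair(e, 0))), s(c), pair(e, 0)))), c, e)  →  m(pair(pair(c, 0), m(pair(pair(c, 0), pair(e, 0)), pair(0, e), m(m(pair(pair(c, 0), pair(e, 0)), 0, pair(pair(c, 0), pair(e, 0))), s(c), pair(e, 0)))), c, e)   [R3 at 1.1]
2. m(pair(pair(c, 0), m(pair(pair(c, 0), pair(e, 0)), pair(0, e), m(m(pair(pair(c, 0), pair(e, 0)), 0, pair(pair(c, 0), pair(e, 0))), s(c), pair(e, 0)))), c, e)  →  m(pair(pair(c, 0), m(m(pair(pair(c, 0), pair(e, 0)), 0, pair(pair(c, 0), pair(e, 0))), s(c), pair(e, 0))), c, e)   [R3 at 1.2]
3. m(pair(pair(c, 0), m(m(pair(pair(c, 0), pair(e, 0)), 0, pair(pair(c, 0), pair(e, 0))), s(c), pair(e, 0))), c, e)  →  m(pair(pair(c, 0), m(pair(pair(c, 0), pair(e, 0)), s(c), pair(e, 0))), c, e)   [R3 at 1.2.1]
4. m(pair(pair(c, 0), m(pair(pair(c, 0), pair(e, 0)), s(c), pair(e, 0))), c, e)  →  m(pair(pair(c, 0), pair(e, 0)), c, e)   [R3 at 1.2]
5. m(pair(pair(c, 0), pair(e, 0)), c, e)  →  e   [R3 at ε]

e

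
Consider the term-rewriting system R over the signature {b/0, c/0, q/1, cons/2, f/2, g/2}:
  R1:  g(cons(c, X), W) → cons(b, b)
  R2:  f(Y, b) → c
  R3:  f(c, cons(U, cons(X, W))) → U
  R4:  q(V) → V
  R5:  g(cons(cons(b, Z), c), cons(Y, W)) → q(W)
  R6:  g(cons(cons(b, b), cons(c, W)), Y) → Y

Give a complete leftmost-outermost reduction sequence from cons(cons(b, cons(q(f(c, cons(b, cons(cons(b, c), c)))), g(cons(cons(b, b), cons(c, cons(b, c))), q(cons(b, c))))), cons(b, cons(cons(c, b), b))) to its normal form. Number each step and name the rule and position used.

1. cons(cons(b, cons(q(f(c, cons(b, cons(cons(b, c), c)))), g(cons(cons(b, b), cons(c, cons(b, c))), q(cons(b, c))))), cons(b, cons(cons(c, b), b)))  →  cons(cons(b, cons(f(c, cons(b, cons(cons(b, c), c))), g(cons(cons(b, b), cons(c, cons(b, c))), q(cons(b, c))))), cons(b, cons(cons(c, b), b)))   [R4 at 1.2.1]
2. cons(cons(b, cons(f(c, cons(b, cons(cons(b, c), c))), g(cons(cons(b, b), cons(c, cons(b, c))), q(cons(b, c))))), cons(b, cons(cons(c, b), b)))  →  cons(cons(b, cons(b, g(cons(cons(b, b), cons(c, cons(b, c))), q(cons(b, c))))), cons(b, cons(cons(c, b), b)))   [R3 at 1.2.1]
3. cons(cons(b, cons(b, g(cons(cons(b, b), cons(c, cons(b, c))), q(cons(b, c))))), cons(b, cons(cons(c, b), b)))  →  cons(cons(b, cons(b, q(cons(b, c)))), cons(b, cons(cons(c, b), b)))   [R6 at 1.2.2]
4. cons(cons(b, cons(b, q(cons(b, c)))), cons(b, cons(cons(c, b), b)))  →  cons(cons(b, cons(b, cons(b, c))), cons(b, cons(cons(c, b), b)))   [R4 at 1.2.2]

cons(cons(b, cons(b, cons(b, c))), cons(b, cons(cons(c, b), b)))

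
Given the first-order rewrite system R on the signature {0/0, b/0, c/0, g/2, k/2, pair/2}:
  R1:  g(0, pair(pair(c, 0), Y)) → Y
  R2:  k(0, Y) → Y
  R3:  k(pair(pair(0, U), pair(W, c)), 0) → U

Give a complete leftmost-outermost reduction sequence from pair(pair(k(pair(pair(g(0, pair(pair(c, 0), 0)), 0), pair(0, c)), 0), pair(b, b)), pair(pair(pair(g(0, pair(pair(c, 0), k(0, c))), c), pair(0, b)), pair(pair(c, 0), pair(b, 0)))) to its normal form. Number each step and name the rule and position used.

1. pair(pair(k(pair(pair(g(0, pair(pair(c, 0), 0)), 0), pair(0, c)), 0), pair(b, b)), pair(pair(pair(g(0, pair(pair(c, 0), k(0, c))), c), pair(0, b)), pair(pair(c, 0), pair(b, 0))))  →  pair(pair(k(pair(pair(0, 0), pair(0, c)), 0), pair(b, b)), pair(pair(pair(g(0, pair(pair(c, 0), k(0, c))), c), pair(0, b)), pair(pair(c, 0), pair(b, 0))))   [R1 at 1.1.1.1.1]
2. pair(pair(k(pair(pair(0, 0), pair(0, c)), 0), pair(b, b)), pair(pair(pair(g(0, pair(pair(c, 0), k(0, c))), c), pair(0, b)), pair(pair(c, 0), pair(b, 0))))  →  pair(pair(0, pair(b, b)), pair(pair(pair(g(0, pair(pair(c, 0), k(0, c))), c), pair(0, b)), pair(pair(c, 0), pair(b, 0))))   [R3 at 1.1]
3. pair(pair(0, pair(b, b)), pair(pair(pair(g(0, pair(pair(c, 0), k(0, c))), c), pair(0, b)), pair(pair(c, 0), pair(b, 0))))  →  pair(pair(0, pair(b, b)), pair(pair(pair(k(0, c), c), pair(0, b)), pair(pair(c, 0), pair(b, 0))))   [R1 at 2.1.1.1]
4. pair(pair(0, pair(b, b)), pair(pair(pair(k(0, c), c), pair(0, b)), pair(pair(c, 0), pair(b, 0))))  →  pair(pair(0, pair(b, b)), pair(pair(pair(c, c), pair(0, b)), pair(pair(c, 0), pair(b, 0))))   [R2 at 2.1.1.1]

pair(pair(0, pair(b, b)), pair(pair(pair(c, c), pair(0, b)), pair(pair(c, 0), pair(b, 0))))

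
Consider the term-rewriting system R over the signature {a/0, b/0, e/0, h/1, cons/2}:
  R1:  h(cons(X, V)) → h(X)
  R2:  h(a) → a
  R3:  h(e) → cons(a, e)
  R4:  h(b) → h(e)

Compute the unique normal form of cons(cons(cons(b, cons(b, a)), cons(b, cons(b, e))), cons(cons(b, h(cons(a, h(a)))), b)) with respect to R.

1. cons(cons(cons(b, cons(b, a)), cons(b, cons(b, e))), cons(cons(b, h(cons(a, h(a)))), b))  →  cons(cons(cons(b, cons(b, a)), cons(b, cons(b, e))), cons(cons(b, h(a)), b))   [R1 at 2.1.2]
2. cons(cons(cons(b, cons(b, a)), cons(b, cons(b, e))), cons(cons(b, h(a)), b))  →  cons(cons(cons(b, cons(b, a)), cons(b, cons(b, e))), cons(cons(b, a), b))   [R2 at 2.1.2]

cons(cons(cons(b, cons(b, a)), cons(b, cons(b, e))), cons(cons(b, a), b))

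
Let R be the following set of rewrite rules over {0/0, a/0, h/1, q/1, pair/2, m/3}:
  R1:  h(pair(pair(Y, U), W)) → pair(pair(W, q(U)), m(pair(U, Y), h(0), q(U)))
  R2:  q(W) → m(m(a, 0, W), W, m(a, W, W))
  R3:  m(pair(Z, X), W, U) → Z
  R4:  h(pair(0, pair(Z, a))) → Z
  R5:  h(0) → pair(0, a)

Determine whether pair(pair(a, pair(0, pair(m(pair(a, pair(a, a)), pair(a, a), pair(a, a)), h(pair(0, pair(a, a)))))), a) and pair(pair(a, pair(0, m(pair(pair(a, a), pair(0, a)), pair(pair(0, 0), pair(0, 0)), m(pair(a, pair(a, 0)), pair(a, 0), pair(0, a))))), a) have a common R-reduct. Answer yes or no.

yes — NF(t₁) = pair(pair(a, pair(0, pair(a, a))), a), NF(t₂) = pair(pair(a, pair(0, pair(a, a))), a)

Reduce t₁ = pair(pair(a, pair(0, pair(m(pair(a, pair(a, a)), pair(a, a), pair(a, a)), h(pair(0, pair(a, a)))))), a):
1. pair(pair(a, pair(0, pair(m(pair(a, pair(a, a)), pair(a, a), pair(a, a)), h(pair(0, pair(a, a)))))), a)  →  pair(pair(a, pair(0, pair(a, h(pair(0, pair(a, a)))))), a)   [R3 at 1.2.2.1]
2. pair(pair(a, pair(0, pair(a, h(pair(0, pair(a, a)))))), a)  →  pair(pair(a, pair(0, pair(a, a))), a)   [R4 at 1.2.2.2]

Reduce t₂ = pair(pair(a, pair(0, m(pair(pair(a, a), pair(0, a)), pair(pair(0, 0), pair(0, 0)), m(pair(a, pair(a, 0)), pair(a, 0), pair(0, a))))), a):
1. pair(pair(a, pair(0, m(pair(pair(a, a), pair(0, a)), pair(pair(0, 0), pair(0, 0)), m(pair(a, pair(a, 0)), pair(a, 0), pair(0, a))))), a)  →  pair(pair(a, pair(0, pair(a, a))), a)   [R3 at 1.2.2]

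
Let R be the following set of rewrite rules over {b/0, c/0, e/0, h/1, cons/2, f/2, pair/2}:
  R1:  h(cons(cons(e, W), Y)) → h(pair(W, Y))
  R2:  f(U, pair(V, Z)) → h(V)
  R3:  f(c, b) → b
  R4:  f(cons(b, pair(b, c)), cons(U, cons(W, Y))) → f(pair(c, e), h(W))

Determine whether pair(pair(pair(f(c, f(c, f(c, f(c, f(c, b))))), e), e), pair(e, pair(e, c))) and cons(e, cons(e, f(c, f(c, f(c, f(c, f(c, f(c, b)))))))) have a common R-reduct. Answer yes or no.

no — NF(t₁) = pair(pair(pair(b, e), e), pair(e, pair(e, c))), NF(t₂) = cons(e, cons(e, b))

Reduce t₁ = pair(pair(pair(f(c, f(c, f(c, f(c, f(c, b))))), e), e), pair(e, pair(e, c))):
1. pair(pair(pair(f(c, f(c, f(c, f(c, f(c, b))))), e), e), pair(e, pair(e, c)))  →  pair(pair(pair(f(c, f(c, f(c, f(c, b)))), e), e), pair(e, pair(e, c)))   [R3 at 1.1.1.2.2.2.2]
2. pair(pair(pair(f(c, f(c, f(c, f(c, b)))), e), e), pair(e, pair(e, c)))  →  pair(pair(pair(f(c, f(c, f(c, b))), e), e), pair(e, pair(e, c)))   [R3 at 1.1.1.2.2.2]
3. pair(pair(pair(f(c, f(c, f(c, b))), e), e), pair(e, pair(e, c)))  →  pair(pair(pair(f(c, f(c, b)), e), e), pair(e, pair(e, c)))   [R3 at 1.1.1.2.2]
4. pair(pair(pair(f(c, f(c, b)), e), e), pair(e, pair(e, c)))  →  pair(pair(pair(f(c, b), e), e), pair(e, pair(e, c)))   [R3 at 1.1.1.2]
5. pair(pair(pair(f(c, b), e), e), pair(e, pair(e, c)))  →  pair(pair(pair(b, e), e), pair(e, pair(e, c)))   [R3 at 1.1.1]

Reduce t₂ = cons(e, cons(e, f(c, f(c, f(c, f(c, f(c, f(c, b)))))))):
1. cons(e, cons(e, f(c, f(c, f(c, f(c, f(c, f(c, b))))))))  →  cons(e, cons(e, f(c, f(c, f(c, f(c, f(c, b)))))))   [R3 at 2.2.2.2.2.2.2]
2. cons(e, cons(e, f(c, f(c, f(c, f(c, f(c, b)))))))  →  cons(e, cons(e, f(c, f(c, f(c, f(c, b))))))   [R3 at 2.2.2.2.2.2]
3. cons(e, cons(e, f(c, f(c, f(c, f(c, b))))))  →  cons(e, cons(e, f(c, f(c, f(c, b)))))   [R3 at 2.2.2.2.2]
4. cons(e, cons(e, f(c, f(c, f(c, b)))))  →  cons(e, cons(e, f(c, f(c, b))))   [R3 at 2.2.2.2]
5. cons(e, cons(e, f(c, f(c, b))))  →  cons(e, cons(e, f(c, b)))   [R3 at 2.2.2]
6. cons(e, cons(e, f(c, b)))  →  cons(e, cons(e, b))   [R3 at 2.2]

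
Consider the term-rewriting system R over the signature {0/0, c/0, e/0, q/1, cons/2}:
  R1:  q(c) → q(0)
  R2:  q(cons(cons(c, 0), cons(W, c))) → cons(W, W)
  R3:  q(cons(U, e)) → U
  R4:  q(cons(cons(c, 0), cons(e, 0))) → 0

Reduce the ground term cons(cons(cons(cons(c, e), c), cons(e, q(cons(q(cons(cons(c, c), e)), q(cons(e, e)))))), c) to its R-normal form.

1. cons(cons(cons(cons(c, e), c), cons(e, q(cons(q(cons(cons(c, c), e)), q(cons(e, e)))))), c)  →  cons(cons(cons(cons(c, e), c), cons(e, q(cons(cons(c, c), q(cons(e, e)))))), c)   [R3 at 1.2.2.1.1]
2. cons(cons(cons(cons(c, e), c), cons(e, q(cons(cons(c, c), q(cons(e, e)))))), c)  →  cons(cons(cons(cons(c, e), c), cons(e, q(cons(cons(c, c), e)))), c)   [R3 at 1.2.2.1.2]
3. cons(cons(cons(cons(c, e), c), cons(e, q(cons(cons(c, c), e)))), c)  →  cons(cons(cons(cons(c, e), c), cons(e, cons(c, c))), c)   [R3 at 1.2.2]

cons(cons(cons(cons(c, e), c), cons(e, cons(c, c))), c)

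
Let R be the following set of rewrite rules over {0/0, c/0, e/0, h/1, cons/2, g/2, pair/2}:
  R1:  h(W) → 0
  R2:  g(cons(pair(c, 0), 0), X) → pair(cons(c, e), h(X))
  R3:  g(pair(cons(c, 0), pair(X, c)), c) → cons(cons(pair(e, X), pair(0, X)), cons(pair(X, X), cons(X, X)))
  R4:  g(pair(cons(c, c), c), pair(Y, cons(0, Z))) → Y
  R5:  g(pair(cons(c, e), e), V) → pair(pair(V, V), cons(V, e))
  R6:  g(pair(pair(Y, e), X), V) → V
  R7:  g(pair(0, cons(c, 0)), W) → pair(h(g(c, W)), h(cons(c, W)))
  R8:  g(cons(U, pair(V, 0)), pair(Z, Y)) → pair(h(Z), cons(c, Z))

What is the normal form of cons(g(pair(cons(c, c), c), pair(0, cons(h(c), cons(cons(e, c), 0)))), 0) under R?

1. cons(g(pair(cons(c, c), c), pair(0, cons(h(c), cons(cons(e, c), 0)))), 0)  →  cons(g(pair(cons(c, c), c), pair(0, cons(0, cons(cons(e, c), 0)))), 0)   [R1 at 1.2.2.1]
2. cons(g(pair(cons(c, c), c), pair(0, cons(0, cons(cons(e, c), 0)))), 0)  →  cons(0, 0)   [R4 at 1]

cons(0, 0)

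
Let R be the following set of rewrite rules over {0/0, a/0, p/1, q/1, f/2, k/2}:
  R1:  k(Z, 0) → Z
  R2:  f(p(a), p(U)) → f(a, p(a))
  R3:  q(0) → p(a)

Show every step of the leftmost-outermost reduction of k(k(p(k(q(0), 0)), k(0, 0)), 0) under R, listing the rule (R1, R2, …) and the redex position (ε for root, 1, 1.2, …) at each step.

1. k(k(p(k(q(0), 0)), k(0, 0)), 0)  →  k(p(k(q(0), 0)), k(0, 0))   [R1 at ε]
2. k(p(k(q(0), 0)), k(0, 0))  →  k(p(q(0)), k(0, 0))   [R1 at 1.1]
3. k(p(q(0)), k(0, 0))  →  k(p(p(a)), k(0, 0))   [R3 at 1.1]
4. k(p(p(a)), k(0, 0))  →  k(p(p(a)), 0)   [R1 at 2]
5. k(p(p(a)), 0)  →  p(p(a))   [R1 at ε]

p(p(a))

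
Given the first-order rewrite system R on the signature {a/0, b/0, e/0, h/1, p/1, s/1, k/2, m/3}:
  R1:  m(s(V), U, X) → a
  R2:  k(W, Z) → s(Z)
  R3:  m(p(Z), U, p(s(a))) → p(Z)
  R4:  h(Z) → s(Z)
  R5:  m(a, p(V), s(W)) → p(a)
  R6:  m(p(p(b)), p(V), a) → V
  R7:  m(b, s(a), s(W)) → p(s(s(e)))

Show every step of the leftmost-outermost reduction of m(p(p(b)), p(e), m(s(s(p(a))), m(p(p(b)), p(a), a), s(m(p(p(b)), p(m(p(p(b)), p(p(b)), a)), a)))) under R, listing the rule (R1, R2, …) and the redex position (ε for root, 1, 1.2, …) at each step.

e

1. m(p(p(b)), p(e), m(s(s(p(a))), m(p(p(b)), p(a), a), s(m(p(p(b)), p(m(p(p(b)), p(p(b)), a)), a))))  →  m(p(p(b)), p(e), a)   [R1 at 3]
2. m(p(p(b)), p(e), a)  →  e   [R6 at ε]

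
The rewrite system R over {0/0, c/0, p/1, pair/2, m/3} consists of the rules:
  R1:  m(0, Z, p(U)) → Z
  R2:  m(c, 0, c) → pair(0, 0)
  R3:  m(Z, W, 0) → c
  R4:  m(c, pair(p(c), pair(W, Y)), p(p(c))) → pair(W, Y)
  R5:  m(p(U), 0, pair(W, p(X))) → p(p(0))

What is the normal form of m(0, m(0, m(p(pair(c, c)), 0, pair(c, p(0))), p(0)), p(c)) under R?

1. m(0, m(0, m(p(pair(c, c)), 0, pair(c, p(0))), p(0)), p(c))  →  m(0, m(p(pair(c, c)), 0, pair(c, p(0))), p(0))   [R1 at ε]
2. m(0, m(p(pair(c, c)), 0, pair(c, p(0))), p(0))  →  m(p(pair(c, c)), 0, pair(c, p(0)))   [R1 at ε]
3. m(p(pair(c, c)), 0, pair(c, p(0)))  →  p(p(0))   [R5 at ε]

p(p(0))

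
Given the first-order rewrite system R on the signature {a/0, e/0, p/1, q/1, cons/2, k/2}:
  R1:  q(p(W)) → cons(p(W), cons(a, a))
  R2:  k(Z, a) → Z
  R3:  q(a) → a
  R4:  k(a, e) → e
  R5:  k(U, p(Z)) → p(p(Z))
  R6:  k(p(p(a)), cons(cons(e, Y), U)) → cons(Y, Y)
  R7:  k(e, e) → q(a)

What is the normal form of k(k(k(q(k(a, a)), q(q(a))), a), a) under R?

1. k(k(k(q(k(a, a)), q(q(a))), a), a)  →  k(k(q(k(a, a)), q(q(a))), a)   [R2 at ε]
2. k(k(q(k(a, a)), q(q(a))), a)  →  k(q(k(a, a)), q(q(a)))   [R2 at ε]
3. k(q(k(a, a)), q(q(a)))  →  k(q(a), q(q(a)))   [R2 at 1.1]
4. k(q(a), q(q(a)))  →  k(a, q(q(a)))   [R3 at 1]
5. k(a, q(q(a)))  →  k(a, q(a))   [R3 at 2.1]
6. k(a, q(a))  →  k(a, a)   [R3 at 2]
7. k(a, a)  →  a   [R2 at ε]

a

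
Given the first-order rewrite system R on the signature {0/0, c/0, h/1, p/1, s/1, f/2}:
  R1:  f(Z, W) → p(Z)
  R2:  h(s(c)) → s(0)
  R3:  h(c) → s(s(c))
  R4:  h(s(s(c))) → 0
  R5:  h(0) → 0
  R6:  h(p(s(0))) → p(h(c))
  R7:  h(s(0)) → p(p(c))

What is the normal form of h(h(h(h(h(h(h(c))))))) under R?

0

1. h(h(h(h(h(h(h(c)))))))  →  h(h(h(h(h(h(s(s(c))))))))   [R3 at 1.1.1.1.1.1]
2. h(h(h(h(h(h(s(s(c))))))))  →  h(h(h(h(h(0)))))   [R4 at 1.1.1.1.1]
3. h(h(h(h(h(0)))))  →  h(h(h(h(0))))   [R5 at 1.1.1.1]
4. h(h(h(h(0))))  →  h(h(h(0)))   [R5 at 1.1.1]
5. h(h(h(0)))  →  h(h(0))   [R5 at 1.1]
6. h(h(0))  →  h(0)   [R5 at 1]
7. h(0)  →  0   [R5 at ε]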